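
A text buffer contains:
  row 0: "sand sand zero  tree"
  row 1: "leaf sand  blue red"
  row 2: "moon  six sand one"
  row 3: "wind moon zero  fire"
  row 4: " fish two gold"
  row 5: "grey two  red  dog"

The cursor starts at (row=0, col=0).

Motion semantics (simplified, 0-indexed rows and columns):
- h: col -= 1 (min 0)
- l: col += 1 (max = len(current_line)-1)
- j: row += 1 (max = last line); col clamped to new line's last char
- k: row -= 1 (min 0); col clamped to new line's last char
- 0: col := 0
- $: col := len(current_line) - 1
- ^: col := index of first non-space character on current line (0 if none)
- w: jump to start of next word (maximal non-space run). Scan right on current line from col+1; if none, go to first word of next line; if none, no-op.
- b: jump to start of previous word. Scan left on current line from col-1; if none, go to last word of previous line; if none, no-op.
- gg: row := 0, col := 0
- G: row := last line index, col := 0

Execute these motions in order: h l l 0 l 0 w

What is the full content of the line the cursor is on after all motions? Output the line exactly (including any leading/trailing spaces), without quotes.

After 1 (h): row=0 col=0 char='s'
After 2 (l): row=0 col=1 char='a'
After 3 (l): row=0 col=2 char='n'
After 4 (0): row=0 col=0 char='s'
After 5 (l): row=0 col=1 char='a'
After 6 (0): row=0 col=0 char='s'
After 7 (w): row=0 col=5 char='s'

Answer: sand sand zero  tree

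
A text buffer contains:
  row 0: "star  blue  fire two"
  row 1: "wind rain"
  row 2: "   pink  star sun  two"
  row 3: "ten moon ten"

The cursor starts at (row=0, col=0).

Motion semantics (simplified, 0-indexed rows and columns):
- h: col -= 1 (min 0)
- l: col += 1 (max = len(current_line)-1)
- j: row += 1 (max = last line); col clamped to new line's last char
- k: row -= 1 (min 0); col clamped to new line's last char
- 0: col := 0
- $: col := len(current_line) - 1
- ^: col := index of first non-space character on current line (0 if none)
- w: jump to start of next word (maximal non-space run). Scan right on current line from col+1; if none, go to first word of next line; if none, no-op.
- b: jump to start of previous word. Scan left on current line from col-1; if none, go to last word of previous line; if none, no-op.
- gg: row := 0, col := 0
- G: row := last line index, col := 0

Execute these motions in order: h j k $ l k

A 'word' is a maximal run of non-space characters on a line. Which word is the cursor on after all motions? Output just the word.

Answer: two

Derivation:
After 1 (h): row=0 col=0 char='s'
After 2 (j): row=1 col=0 char='w'
After 3 (k): row=0 col=0 char='s'
After 4 ($): row=0 col=19 char='o'
After 5 (l): row=0 col=19 char='o'
After 6 (k): row=0 col=19 char='o'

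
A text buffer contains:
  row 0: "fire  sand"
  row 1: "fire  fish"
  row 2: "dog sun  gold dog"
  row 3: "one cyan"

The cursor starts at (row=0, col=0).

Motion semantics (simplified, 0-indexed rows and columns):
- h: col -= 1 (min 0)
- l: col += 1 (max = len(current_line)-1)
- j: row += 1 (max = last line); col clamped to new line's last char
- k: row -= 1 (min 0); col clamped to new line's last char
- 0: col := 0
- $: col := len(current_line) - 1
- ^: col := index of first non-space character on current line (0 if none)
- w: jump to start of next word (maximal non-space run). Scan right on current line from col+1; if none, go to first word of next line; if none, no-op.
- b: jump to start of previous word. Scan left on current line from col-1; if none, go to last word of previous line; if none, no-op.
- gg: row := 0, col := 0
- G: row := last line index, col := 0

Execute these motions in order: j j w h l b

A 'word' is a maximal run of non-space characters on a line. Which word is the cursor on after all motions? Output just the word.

After 1 (j): row=1 col=0 char='f'
After 2 (j): row=2 col=0 char='d'
After 3 (w): row=2 col=4 char='s'
After 4 (h): row=2 col=3 char='_'
After 5 (l): row=2 col=4 char='s'
After 6 (b): row=2 col=0 char='d'

Answer: dog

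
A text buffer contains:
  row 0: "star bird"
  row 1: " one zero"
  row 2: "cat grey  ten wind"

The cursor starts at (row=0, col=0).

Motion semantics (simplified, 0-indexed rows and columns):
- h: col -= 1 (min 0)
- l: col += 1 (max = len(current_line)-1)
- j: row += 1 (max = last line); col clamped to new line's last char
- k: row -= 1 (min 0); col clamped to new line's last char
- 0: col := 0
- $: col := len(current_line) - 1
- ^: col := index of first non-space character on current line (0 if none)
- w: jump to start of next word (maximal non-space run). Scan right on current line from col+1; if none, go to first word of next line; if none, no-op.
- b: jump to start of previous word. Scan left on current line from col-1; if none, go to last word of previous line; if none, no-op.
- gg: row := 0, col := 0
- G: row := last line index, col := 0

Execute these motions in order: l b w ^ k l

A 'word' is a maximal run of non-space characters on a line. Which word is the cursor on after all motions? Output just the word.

After 1 (l): row=0 col=1 char='t'
After 2 (b): row=0 col=0 char='s'
After 3 (w): row=0 col=5 char='b'
After 4 (^): row=0 col=0 char='s'
After 5 (k): row=0 col=0 char='s'
After 6 (l): row=0 col=1 char='t'

Answer: star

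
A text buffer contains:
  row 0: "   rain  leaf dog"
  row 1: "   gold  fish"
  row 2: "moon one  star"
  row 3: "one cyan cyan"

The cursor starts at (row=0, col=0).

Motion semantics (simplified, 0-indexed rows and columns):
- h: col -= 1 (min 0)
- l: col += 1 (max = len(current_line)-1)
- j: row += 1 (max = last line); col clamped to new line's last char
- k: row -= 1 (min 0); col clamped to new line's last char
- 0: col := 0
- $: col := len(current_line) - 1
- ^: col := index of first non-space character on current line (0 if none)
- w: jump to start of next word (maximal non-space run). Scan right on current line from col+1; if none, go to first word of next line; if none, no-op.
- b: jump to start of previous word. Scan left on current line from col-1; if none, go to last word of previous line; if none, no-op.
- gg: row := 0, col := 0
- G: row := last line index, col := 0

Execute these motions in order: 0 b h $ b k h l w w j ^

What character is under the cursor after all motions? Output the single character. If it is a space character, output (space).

After 1 (0): row=0 col=0 char='_'
After 2 (b): row=0 col=0 char='_'
After 3 (h): row=0 col=0 char='_'
After 4 ($): row=0 col=16 char='g'
After 5 (b): row=0 col=14 char='d'
After 6 (k): row=0 col=14 char='d'
After 7 (h): row=0 col=13 char='_'
After 8 (l): row=0 col=14 char='d'
After 9 (w): row=1 col=3 char='g'
After 10 (w): row=1 col=9 char='f'
After 11 (j): row=2 col=9 char='_'
After 12 (^): row=2 col=0 char='m'

Answer: m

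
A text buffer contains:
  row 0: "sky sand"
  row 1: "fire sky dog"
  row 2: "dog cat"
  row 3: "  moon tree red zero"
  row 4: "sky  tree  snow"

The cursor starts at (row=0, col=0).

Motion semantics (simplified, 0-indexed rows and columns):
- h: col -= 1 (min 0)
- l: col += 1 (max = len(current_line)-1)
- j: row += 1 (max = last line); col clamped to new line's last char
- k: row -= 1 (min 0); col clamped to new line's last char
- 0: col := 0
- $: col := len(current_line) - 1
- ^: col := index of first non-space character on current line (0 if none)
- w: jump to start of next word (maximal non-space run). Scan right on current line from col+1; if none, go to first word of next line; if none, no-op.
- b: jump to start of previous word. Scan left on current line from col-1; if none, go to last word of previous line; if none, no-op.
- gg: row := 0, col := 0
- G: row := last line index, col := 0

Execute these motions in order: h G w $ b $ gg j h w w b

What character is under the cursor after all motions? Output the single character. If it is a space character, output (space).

Answer: s

Derivation:
After 1 (h): row=0 col=0 char='s'
After 2 (G): row=4 col=0 char='s'
After 3 (w): row=4 col=5 char='t'
After 4 ($): row=4 col=14 char='w'
After 5 (b): row=4 col=11 char='s'
After 6 ($): row=4 col=14 char='w'
After 7 (gg): row=0 col=0 char='s'
After 8 (j): row=1 col=0 char='f'
After 9 (h): row=1 col=0 char='f'
After 10 (w): row=1 col=5 char='s'
After 11 (w): row=1 col=9 char='d'
After 12 (b): row=1 col=5 char='s'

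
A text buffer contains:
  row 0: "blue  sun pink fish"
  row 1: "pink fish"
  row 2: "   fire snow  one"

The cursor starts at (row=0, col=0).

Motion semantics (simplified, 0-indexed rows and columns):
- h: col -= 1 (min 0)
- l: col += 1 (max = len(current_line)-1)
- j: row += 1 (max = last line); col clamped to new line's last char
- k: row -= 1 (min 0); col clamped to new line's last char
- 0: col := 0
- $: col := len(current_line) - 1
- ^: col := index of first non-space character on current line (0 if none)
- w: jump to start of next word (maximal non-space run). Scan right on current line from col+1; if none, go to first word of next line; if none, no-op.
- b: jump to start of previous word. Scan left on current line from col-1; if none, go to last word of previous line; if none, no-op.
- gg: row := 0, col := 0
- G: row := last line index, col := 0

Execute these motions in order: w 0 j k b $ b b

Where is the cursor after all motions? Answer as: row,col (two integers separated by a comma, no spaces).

Answer: 0,10

Derivation:
After 1 (w): row=0 col=6 char='s'
After 2 (0): row=0 col=0 char='b'
After 3 (j): row=1 col=0 char='p'
After 4 (k): row=0 col=0 char='b'
After 5 (b): row=0 col=0 char='b'
After 6 ($): row=0 col=18 char='h'
After 7 (b): row=0 col=15 char='f'
After 8 (b): row=0 col=10 char='p'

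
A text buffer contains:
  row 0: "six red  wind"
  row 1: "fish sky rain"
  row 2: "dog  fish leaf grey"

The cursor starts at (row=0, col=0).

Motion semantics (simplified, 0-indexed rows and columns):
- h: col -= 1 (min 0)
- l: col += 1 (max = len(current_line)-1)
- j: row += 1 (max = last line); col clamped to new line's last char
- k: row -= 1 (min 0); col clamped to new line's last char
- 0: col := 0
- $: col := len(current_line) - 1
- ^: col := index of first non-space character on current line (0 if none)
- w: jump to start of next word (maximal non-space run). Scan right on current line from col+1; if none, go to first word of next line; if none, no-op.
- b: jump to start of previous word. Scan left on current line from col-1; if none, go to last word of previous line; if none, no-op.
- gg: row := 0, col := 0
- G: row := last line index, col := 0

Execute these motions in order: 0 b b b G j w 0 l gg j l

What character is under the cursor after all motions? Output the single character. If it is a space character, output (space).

After 1 (0): row=0 col=0 char='s'
After 2 (b): row=0 col=0 char='s'
After 3 (b): row=0 col=0 char='s'
After 4 (b): row=0 col=0 char='s'
After 5 (G): row=2 col=0 char='d'
After 6 (j): row=2 col=0 char='d'
After 7 (w): row=2 col=5 char='f'
After 8 (0): row=2 col=0 char='d'
After 9 (l): row=2 col=1 char='o'
After 10 (gg): row=0 col=0 char='s'
After 11 (j): row=1 col=0 char='f'
After 12 (l): row=1 col=1 char='i'

Answer: i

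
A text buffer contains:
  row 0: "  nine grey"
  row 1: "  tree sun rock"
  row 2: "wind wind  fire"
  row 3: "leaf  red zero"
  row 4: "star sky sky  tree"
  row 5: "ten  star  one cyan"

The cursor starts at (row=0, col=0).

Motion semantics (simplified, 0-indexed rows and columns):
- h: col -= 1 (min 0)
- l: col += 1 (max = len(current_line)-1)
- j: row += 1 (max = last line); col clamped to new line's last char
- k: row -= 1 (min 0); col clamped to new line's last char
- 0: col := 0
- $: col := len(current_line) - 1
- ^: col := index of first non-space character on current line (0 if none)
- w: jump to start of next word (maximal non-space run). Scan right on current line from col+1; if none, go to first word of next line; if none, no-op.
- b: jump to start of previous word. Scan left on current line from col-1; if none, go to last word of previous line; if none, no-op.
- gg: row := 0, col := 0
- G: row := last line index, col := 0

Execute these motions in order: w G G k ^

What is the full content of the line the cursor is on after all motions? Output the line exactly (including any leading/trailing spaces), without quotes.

Answer: star sky sky  tree

Derivation:
After 1 (w): row=0 col=2 char='n'
After 2 (G): row=5 col=0 char='t'
After 3 (G): row=5 col=0 char='t'
After 4 (k): row=4 col=0 char='s'
After 5 (^): row=4 col=0 char='s'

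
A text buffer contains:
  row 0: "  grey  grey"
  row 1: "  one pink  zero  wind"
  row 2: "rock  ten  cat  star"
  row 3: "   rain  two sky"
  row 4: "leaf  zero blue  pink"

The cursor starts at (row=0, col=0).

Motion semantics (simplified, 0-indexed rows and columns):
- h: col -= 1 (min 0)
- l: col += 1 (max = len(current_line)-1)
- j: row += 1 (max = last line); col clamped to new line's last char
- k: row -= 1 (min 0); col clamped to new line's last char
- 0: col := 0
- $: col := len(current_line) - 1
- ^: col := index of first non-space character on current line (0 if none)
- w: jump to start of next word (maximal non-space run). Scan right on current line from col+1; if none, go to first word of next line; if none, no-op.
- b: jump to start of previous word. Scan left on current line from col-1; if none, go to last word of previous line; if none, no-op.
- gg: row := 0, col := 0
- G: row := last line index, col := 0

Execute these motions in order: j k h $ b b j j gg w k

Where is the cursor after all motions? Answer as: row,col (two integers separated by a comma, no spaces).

Answer: 0,2

Derivation:
After 1 (j): row=1 col=0 char='_'
After 2 (k): row=0 col=0 char='_'
After 3 (h): row=0 col=0 char='_'
After 4 ($): row=0 col=11 char='y'
After 5 (b): row=0 col=8 char='g'
After 6 (b): row=0 col=2 char='g'
After 7 (j): row=1 col=2 char='o'
After 8 (j): row=2 col=2 char='c'
After 9 (gg): row=0 col=0 char='_'
After 10 (w): row=0 col=2 char='g'
After 11 (k): row=0 col=2 char='g'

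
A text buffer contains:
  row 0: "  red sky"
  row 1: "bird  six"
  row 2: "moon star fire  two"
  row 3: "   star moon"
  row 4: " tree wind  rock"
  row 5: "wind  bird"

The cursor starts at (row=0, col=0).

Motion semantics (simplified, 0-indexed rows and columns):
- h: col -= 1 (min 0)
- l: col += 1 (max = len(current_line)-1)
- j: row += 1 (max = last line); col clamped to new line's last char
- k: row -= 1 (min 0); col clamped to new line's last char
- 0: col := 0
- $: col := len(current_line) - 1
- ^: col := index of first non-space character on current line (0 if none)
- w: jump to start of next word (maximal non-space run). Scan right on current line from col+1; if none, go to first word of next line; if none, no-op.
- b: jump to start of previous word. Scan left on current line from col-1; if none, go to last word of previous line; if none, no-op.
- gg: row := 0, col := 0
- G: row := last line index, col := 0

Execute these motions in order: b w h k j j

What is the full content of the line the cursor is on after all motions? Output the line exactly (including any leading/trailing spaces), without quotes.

Answer: moon star fire  two

Derivation:
After 1 (b): row=0 col=0 char='_'
After 2 (w): row=0 col=2 char='r'
After 3 (h): row=0 col=1 char='_'
After 4 (k): row=0 col=1 char='_'
After 5 (j): row=1 col=1 char='i'
After 6 (j): row=2 col=1 char='o'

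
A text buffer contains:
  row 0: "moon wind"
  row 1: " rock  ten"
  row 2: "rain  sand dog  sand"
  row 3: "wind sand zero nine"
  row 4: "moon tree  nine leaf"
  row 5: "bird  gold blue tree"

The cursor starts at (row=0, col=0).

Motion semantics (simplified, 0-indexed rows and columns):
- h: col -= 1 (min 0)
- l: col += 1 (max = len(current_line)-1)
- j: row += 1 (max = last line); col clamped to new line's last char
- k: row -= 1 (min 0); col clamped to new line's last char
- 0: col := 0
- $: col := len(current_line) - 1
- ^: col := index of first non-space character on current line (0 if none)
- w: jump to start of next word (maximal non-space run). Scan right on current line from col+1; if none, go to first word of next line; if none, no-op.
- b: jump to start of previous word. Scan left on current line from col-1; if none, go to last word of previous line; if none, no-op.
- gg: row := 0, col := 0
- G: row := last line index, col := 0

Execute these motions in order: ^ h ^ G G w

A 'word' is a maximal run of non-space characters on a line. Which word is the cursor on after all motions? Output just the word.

After 1 (^): row=0 col=0 char='m'
After 2 (h): row=0 col=0 char='m'
After 3 (^): row=0 col=0 char='m'
After 4 (G): row=5 col=0 char='b'
After 5 (G): row=5 col=0 char='b'
After 6 (w): row=5 col=6 char='g'

Answer: gold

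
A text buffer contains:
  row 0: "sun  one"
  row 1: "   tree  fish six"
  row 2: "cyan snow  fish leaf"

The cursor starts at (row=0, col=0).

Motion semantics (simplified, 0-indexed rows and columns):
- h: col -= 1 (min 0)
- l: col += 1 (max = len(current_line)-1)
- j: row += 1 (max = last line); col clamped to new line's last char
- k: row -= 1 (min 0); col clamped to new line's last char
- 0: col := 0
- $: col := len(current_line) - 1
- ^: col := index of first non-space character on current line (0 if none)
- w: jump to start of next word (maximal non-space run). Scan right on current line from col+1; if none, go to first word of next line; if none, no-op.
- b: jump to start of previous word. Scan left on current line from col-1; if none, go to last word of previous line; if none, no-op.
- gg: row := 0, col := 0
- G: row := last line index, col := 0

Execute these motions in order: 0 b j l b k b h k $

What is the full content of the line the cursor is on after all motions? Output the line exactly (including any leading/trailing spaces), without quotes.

Answer: sun  one

Derivation:
After 1 (0): row=0 col=0 char='s'
After 2 (b): row=0 col=0 char='s'
After 3 (j): row=1 col=0 char='_'
After 4 (l): row=1 col=1 char='_'
After 5 (b): row=0 col=5 char='o'
After 6 (k): row=0 col=5 char='o'
After 7 (b): row=0 col=0 char='s'
After 8 (h): row=0 col=0 char='s'
After 9 (k): row=0 col=0 char='s'
After 10 ($): row=0 col=7 char='e'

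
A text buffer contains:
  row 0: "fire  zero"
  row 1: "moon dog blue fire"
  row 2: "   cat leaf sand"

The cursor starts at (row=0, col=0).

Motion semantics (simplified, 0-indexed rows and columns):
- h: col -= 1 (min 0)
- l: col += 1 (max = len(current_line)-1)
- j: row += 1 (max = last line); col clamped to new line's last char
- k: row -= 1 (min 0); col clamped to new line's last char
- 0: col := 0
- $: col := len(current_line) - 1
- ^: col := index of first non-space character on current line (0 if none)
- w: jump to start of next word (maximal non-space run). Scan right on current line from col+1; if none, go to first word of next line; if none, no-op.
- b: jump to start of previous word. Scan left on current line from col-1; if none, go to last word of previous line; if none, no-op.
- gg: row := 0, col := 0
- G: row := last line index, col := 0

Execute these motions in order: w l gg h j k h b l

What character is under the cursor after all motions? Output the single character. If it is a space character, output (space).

After 1 (w): row=0 col=6 char='z'
After 2 (l): row=0 col=7 char='e'
After 3 (gg): row=0 col=0 char='f'
After 4 (h): row=0 col=0 char='f'
After 5 (j): row=1 col=0 char='m'
After 6 (k): row=0 col=0 char='f'
After 7 (h): row=0 col=0 char='f'
After 8 (b): row=0 col=0 char='f'
After 9 (l): row=0 col=1 char='i'

Answer: i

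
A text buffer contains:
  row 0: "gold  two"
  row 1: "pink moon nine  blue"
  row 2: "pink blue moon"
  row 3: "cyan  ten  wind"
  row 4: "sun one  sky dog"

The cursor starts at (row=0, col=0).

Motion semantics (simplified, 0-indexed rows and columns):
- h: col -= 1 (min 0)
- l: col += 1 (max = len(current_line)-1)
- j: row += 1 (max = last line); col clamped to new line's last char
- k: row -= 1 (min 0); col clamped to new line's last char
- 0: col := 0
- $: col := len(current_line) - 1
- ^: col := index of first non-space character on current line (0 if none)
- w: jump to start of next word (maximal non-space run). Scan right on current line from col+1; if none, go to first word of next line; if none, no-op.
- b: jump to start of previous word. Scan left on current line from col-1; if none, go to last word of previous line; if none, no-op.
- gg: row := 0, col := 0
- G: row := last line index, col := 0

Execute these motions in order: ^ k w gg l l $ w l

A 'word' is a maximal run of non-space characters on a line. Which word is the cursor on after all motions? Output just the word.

After 1 (^): row=0 col=0 char='g'
After 2 (k): row=0 col=0 char='g'
After 3 (w): row=0 col=6 char='t'
After 4 (gg): row=0 col=0 char='g'
After 5 (l): row=0 col=1 char='o'
After 6 (l): row=0 col=2 char='l'
After 7 ($): row=0 col=8 char='o'
After 8 (w): row=1 col=0 char='p'
After 9 (l): row=1 col=1 char='i'

Answer: pink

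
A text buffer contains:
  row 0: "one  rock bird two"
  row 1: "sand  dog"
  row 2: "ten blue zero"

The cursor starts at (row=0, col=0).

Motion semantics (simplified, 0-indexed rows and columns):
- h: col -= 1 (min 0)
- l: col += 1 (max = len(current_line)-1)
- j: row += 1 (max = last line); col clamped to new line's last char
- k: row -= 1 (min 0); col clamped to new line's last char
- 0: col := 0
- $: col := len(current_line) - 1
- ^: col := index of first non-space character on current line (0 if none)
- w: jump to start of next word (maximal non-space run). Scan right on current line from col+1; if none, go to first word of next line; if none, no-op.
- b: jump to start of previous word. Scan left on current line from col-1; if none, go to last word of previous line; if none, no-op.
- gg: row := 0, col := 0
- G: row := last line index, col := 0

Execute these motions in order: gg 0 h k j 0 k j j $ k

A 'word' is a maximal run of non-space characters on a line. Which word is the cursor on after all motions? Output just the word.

After 1 (gg): row=0 col=0 char='o'
After 2 (0): row=0 col=0 char='o'
After 3 (h): row=0 col=0 char='o'
After 4 (k): row=0 col=0 char='o'
After 5 (j): row=1 col=0 char='s'
After 6 (0): row=1 col=0 char='s'
After 7 (k): row=0 col=0 char='o'
After 8 (j): row=1 col=0 char='s'
After 9 (j): row=2 col=0 char='t'
After 10 ($): row=2 col=12 char='o'
After 11 (k): row=1 col=8 char='g'

Answer: dog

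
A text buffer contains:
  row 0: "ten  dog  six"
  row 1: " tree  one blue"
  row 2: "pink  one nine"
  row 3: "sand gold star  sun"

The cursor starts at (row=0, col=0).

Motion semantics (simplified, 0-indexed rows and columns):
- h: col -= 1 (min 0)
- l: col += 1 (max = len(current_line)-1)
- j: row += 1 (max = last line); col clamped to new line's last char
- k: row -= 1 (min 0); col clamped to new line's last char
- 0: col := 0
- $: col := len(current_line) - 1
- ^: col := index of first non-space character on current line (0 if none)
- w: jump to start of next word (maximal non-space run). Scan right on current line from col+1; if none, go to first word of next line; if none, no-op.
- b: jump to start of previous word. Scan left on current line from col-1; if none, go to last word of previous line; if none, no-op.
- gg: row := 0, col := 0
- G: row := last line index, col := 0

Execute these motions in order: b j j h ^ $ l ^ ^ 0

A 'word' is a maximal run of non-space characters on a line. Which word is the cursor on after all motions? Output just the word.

Answer: pink

Derivation:
After 1 (b): row=0 col=0 char='t'
After 2 (j): row=1 col=0 char='_'
After 3 (j): row=2 col=0 char='p'
After 4 (h): row=2 col=0 char='p'
After 5 (^): row=2 col=0 char='p'
After 6 ($): row=2 col=13 char='e'
After 7 (l): row=2 col=13 char='e'
After 8 (^): row=2 col=0 char='p'
After 9 (^): row=2 col=0 char='p'
After 10 (0): row=2 col=0 char='p'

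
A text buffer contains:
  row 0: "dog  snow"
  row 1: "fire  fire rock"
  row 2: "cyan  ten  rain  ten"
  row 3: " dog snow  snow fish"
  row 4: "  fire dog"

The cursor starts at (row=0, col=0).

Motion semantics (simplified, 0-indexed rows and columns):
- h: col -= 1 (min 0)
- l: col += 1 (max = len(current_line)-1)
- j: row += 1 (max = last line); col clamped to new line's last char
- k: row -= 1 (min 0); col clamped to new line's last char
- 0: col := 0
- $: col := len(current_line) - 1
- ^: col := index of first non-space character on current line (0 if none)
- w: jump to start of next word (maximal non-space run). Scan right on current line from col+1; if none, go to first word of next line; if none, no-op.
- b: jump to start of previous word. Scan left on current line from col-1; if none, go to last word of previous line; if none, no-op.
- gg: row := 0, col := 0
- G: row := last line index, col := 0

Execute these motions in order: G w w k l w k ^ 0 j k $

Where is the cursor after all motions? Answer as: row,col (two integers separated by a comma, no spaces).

Answer: 2,19

Derivation:
After 1 (G): row=4 col=0 char='_'
After 2 (w): row=4 col=2 char='f'
After 3 (w): row=4 col=7 char='d'
After 4 (k): row=3 col=7 char='o'
After 5 (l): row=3 col=8 char='w'
After 6 (w): row=3 col=11 char='s'
After 7 (k): row=2 col=11 char='r'
After 8 (^): row=2 col=0 char='c'
After 9 (0): row=2 col=0 char='c'
After 10 (j): row=3 col=0 char='_'
After 11 (k): row=2 col=0 char='c'
After 12 ($): row=2 col=19 char='n'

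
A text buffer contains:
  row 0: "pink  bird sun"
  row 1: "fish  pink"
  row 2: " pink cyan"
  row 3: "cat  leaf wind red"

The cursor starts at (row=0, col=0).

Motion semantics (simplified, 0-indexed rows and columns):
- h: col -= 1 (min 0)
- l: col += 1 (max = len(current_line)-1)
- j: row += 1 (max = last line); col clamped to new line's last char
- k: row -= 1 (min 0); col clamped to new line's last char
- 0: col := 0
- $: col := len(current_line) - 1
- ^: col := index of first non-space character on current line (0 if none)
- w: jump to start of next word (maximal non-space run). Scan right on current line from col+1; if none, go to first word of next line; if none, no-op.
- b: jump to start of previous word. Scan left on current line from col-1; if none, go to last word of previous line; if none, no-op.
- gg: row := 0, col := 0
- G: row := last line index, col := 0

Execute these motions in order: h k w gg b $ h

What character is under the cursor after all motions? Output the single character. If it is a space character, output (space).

Answer: u

Derivation:
After 1 (h): row=0 col=0 char='p'
After 2 (k): row=0 col=0 char='p'
After 3 (w): row=0 col=6 char='b'
After 4 (gg): row=0 col=0 char='p'
After 5 (b): row=0 col=0 char='p'
After 6 ($): row=0 col=13 char='n'
After 7 (h): row=0 col=12 char='u'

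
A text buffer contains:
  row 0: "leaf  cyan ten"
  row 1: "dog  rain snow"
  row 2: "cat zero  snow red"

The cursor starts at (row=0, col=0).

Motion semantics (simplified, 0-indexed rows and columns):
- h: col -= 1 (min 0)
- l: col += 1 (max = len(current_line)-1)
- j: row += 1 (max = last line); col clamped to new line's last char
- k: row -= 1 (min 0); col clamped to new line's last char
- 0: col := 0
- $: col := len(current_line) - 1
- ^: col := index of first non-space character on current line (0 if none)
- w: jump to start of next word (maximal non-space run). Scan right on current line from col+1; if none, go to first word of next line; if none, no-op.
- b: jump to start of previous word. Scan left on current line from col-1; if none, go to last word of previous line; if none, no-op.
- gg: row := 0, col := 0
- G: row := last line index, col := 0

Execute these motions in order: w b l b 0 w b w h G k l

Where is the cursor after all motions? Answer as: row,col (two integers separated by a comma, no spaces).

Answer: 1,1

Derivation:
After 1 (w): row=0 col=6 char='c'
After 2 (b): row=0 col=0 char='l'
After 3 (l): row=0 col=1 char='e'
After 4 (b): row=0 col=0 char='l'
After 5 (0): row=0 col=0 char='l'
After 6 (w): row=0 col=6 char='c'
After 7 (b): row=0 col=0 char='l'
After 8 (w): row=0 col=6 char='c'
After 9 (h): row=0 col=5 char='_'
After 10 (G): row=2 col=0 char='c'
After 11 (k): row=1 col=0 char='d'
After 12 (l): row=1 col=1 char='o'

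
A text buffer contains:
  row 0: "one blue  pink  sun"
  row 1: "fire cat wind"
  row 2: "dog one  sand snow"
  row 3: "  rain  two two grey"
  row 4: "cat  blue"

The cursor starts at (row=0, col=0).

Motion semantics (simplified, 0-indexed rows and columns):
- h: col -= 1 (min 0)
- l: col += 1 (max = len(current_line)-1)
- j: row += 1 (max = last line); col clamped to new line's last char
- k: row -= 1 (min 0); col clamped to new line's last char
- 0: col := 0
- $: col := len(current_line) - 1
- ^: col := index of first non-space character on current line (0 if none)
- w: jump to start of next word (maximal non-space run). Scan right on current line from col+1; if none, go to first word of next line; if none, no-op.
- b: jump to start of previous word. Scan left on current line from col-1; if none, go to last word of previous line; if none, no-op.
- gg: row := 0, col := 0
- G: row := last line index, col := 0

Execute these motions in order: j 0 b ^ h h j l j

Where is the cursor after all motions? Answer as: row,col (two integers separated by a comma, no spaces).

After 1 (j): row=1 col=0 char='f'
After 2 (0): row=1 col=0 char='f'
After 3 (b): row=0 col=16 char='s'
After 4 (^): row=0 col=0 char='o'
After 5 (h): row=0 col=0 char='o'
After 6 (h): row=0 col=0 char='o'
After 7 (j): row=1 col=0 char='f'
After 8 (l): row=1 col=1 char='i'
After 9 (j): row=2 col=1 char='o'

Answer: 2,1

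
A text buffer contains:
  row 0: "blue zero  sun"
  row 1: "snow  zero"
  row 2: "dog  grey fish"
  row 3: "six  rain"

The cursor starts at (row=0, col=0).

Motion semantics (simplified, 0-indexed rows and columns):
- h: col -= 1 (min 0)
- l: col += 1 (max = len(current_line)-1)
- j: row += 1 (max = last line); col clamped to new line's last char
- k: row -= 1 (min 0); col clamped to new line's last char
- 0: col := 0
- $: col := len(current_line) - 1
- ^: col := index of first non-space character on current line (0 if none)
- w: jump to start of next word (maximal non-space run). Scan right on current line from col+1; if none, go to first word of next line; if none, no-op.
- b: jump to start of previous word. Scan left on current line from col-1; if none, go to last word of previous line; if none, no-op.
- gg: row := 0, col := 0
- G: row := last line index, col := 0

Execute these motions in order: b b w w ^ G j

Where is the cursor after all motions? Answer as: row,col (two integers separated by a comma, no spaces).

Answer: 3,0

Derivation:
After 1 (b): row=0 col=0 char='b'
After 2 (b): row=0 col=0 char='b'
After 3 (w): row=0 col=5 char='z'
After 4 (w): row=0 col=11 char='s'
After 5 (^): row=0 col=0 char='b'
After 6 (G): row=3 col=0 char='s'
After 7 (j): row=3 col=0 char='s'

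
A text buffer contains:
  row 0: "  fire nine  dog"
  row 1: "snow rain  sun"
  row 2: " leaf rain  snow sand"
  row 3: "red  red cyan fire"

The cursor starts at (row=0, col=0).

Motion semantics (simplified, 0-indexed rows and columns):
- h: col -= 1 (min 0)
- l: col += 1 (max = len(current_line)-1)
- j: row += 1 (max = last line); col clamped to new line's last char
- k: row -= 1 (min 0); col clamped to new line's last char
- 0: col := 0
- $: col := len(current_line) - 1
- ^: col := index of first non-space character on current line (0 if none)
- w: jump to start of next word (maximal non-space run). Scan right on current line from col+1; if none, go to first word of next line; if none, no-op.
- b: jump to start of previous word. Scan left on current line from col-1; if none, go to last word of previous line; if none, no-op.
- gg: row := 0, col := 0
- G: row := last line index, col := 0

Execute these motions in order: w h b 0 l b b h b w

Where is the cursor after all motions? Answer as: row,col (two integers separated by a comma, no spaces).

Answer: 0,2

Derivation:
After 1 (w): row=0 col=2 char='f'
After 2 (h): row=0 col=1 char='_'
After 3 (b): row=0 col=1 char='_'
After 4 (0): row=0 col=0 char='_'
After 5 (l): row=0 col=1 char='_'
After 6 (b): row=0 col=1 char='_'
After 7 (b): row=0 col=1 char='_'
After 8 (h): row=0 col=0 char='_'
After 9 (b): row=0 col=0 char='_'
After 10 (w): row=0 col=2 char='f'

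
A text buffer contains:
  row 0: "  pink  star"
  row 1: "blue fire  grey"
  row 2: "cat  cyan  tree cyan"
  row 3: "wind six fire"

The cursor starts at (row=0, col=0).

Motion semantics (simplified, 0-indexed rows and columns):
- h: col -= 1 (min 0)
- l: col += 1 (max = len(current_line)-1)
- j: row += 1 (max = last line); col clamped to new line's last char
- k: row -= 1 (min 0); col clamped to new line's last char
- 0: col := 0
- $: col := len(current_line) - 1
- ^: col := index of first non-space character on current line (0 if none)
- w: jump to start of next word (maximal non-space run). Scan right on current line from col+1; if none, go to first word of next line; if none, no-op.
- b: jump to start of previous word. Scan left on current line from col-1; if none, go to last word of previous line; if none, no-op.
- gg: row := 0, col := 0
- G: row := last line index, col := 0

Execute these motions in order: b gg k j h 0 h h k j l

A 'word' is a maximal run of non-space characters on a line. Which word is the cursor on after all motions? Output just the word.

After 1 (b): row=0 col=0 char='_'
After 2 (gg): row=0 col=0 char='_'
After 3 (k): row=0 col=0 char='_'
After 4 (j): row=1 col=0 char='b'
After 5 (h): row=1 col=0 char='b'
After 6 (0): row=1 col=0 char='b'
After 7 (h): row=1 col=0 char='b'
After 8 (h): row=1 col=0 char='b'
After 9 (k): row=0 col=0 char='_'
After 10 (j): row=1 col=0 char='b'
After 11 (l): row=1 col=1 char='l'

Answer: blue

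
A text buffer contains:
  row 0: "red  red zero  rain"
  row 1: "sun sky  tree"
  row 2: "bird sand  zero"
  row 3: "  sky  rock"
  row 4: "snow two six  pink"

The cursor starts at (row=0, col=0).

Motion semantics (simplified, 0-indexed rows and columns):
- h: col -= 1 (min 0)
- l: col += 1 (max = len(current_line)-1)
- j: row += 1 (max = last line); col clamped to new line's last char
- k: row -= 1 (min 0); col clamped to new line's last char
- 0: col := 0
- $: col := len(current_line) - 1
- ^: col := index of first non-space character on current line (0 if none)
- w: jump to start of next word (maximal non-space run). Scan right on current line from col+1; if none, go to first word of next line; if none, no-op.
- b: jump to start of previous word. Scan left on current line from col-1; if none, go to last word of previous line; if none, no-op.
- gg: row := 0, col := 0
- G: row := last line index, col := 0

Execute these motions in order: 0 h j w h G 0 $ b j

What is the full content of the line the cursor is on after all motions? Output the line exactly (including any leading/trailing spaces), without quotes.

After 1 (0): row=0 col=0 char='r'
After 2 (h): row=0 col=0 char='r'
After 3 (j): row=1 col=0 char='s'
After 4 (w): row=1 col=4 char='s'
After 5 (h): row=1 col=3 char='_'
After 6 (G): row=4 col=0 char='s'
After 7 (0): row=4 col=0 char='s'
After 8 ($): row=4 col=17 char='k'
After 9 (b): row=4 col=14 char='p'
After 10 (j): row=4 col=14 char='p'

Answer: snow two six  pink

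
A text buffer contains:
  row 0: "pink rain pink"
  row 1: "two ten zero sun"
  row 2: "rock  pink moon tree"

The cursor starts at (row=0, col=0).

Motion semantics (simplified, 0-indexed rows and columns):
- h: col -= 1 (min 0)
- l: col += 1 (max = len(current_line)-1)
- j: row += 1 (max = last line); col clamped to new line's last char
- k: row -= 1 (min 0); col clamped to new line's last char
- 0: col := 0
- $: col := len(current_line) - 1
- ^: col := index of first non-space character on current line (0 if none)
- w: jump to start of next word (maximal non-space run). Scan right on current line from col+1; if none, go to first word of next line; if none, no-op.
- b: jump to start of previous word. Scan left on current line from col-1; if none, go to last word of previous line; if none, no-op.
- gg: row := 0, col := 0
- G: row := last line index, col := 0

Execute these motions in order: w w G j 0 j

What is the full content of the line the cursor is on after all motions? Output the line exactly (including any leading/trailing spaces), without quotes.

Answer: rock  pink moon tree

Derivation:
After 1 (w): row=0 col=5 char='r'
After 2 (w): row=0 col=10 char='p'
After 3 (G): row=2 col=0 char='r'
After 4 (j): row=2 col=0 char='r'
After 5 (0): row=2 col=0 char='r'
After 6 (j): row=2 col=0 char='r'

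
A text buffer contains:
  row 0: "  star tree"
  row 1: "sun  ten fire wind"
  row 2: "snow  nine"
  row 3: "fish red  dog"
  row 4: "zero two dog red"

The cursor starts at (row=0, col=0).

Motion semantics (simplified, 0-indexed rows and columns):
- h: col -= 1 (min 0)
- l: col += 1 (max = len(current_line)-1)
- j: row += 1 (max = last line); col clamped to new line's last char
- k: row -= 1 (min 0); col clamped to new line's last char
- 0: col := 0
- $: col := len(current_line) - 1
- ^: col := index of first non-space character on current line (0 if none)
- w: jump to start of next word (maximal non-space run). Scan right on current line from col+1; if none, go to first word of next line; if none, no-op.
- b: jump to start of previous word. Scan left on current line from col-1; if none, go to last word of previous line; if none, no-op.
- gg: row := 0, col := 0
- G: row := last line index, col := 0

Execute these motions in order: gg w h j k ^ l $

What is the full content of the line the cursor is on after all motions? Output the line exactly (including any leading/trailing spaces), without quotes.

After 1 (gg): row=0 col=0 char='_'
After 2 (w): row=0 col=2 char='s'
After 3 (h): row=0 col=1 char='_'
After 4 (j): row=1 col=1 char='u'
After 5 (k): row=0 col=1 char='_'
After 6 (^): row=0 col=2 char='s'
After 7 (l): row=0 col=3 char='t'
After 8 ($): row=0 col=10 char='e'

Answer:   star tree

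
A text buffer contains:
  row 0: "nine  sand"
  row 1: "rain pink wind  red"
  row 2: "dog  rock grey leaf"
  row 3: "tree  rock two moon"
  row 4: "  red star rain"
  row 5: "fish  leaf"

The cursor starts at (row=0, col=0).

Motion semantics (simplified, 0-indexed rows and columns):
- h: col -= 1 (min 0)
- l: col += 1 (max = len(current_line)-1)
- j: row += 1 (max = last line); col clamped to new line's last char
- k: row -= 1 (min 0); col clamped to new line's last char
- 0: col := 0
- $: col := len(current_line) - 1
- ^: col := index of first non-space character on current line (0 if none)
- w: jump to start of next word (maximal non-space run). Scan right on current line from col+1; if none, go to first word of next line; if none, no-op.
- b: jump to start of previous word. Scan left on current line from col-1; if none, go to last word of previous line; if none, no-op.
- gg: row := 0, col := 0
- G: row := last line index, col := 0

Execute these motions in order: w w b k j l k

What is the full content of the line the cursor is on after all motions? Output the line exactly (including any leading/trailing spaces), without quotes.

After 1 (w): row=0 col=6 char='s'
After 2 (w): row=1 col=0 char='r'
After 3 (b): row=0 col=6 char='s'
After 4 (k): row=0 col=6 char='s'
After 5 (j): row=1 col=6 char='i'
After 6 (l): row=1 col=7 char='n'
After 7 (k): row=0 col=7 char='a'

Answer: nine  sand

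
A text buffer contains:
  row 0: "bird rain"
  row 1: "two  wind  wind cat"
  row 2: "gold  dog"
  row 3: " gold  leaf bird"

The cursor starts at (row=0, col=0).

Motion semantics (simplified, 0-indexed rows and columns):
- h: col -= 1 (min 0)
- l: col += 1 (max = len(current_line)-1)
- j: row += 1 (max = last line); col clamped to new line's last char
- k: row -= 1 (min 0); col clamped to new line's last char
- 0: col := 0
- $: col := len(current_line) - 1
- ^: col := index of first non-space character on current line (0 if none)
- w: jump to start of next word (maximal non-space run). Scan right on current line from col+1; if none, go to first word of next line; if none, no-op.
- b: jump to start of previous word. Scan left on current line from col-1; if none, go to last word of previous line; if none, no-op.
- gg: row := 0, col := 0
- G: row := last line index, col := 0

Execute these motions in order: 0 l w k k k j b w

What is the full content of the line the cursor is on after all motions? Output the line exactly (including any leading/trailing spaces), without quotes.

Answer: two  wind  wind cat

Derivation:
After 1 (0): row=0 col=0 char='b'
After 2 (l): row=0 col=1 char='i'
After 3 (w): row=0 col=5 char='r'
After 4 (k): row=0 col=5 char='r'
After 5 (k): row=0 col=5 char='r'
After 6 (k): row=0 col=5 char='r'
After 7 (j): row=1 col=5 char='w'
After 8 (b): row=1 col=0 char='t'
After 9 (w): row=1 col=5 char='w'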